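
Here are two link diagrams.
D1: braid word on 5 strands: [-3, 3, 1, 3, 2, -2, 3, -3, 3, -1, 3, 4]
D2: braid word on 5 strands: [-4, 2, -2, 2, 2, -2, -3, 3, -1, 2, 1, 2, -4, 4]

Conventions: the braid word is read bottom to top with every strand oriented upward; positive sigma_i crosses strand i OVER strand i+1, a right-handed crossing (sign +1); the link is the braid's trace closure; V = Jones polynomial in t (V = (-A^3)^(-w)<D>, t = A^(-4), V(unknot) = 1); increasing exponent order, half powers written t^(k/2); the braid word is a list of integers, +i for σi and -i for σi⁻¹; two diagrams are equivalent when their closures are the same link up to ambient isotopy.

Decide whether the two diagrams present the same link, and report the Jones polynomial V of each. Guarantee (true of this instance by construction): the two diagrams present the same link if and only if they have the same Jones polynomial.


equivalent: no
D1 (bracket -A^-8 - A^-4 + 1 + 2A^4 + 2A^8 + A^12; 12 crossings at w = +4): V = 1 + 2t + 2t^2 + t^3 - t^4 - t^5
D2 (bracket A^-6 + A^-2 + A^2 + A^6; 14 crossings at w = +2): V = 1 + t + t^2 + t^3
key observation: comparing 2 Jones polynomials yields 2 groups


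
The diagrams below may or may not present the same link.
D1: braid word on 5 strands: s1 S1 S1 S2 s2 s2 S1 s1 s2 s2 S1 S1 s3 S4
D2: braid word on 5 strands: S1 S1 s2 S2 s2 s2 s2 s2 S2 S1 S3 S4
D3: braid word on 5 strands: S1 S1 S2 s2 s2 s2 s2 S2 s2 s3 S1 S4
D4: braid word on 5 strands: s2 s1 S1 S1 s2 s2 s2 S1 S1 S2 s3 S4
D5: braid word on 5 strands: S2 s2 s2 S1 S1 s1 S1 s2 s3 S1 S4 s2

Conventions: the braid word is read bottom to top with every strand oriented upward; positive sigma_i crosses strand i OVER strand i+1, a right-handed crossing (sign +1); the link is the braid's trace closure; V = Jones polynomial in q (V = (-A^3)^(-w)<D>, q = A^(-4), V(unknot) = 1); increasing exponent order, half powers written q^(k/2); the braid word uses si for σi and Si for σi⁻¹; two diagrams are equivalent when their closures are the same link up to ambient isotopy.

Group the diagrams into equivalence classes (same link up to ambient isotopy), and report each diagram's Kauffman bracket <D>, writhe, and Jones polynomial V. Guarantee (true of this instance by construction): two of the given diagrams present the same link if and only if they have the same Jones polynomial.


equivalence classes: {D1, D2, D3, D4} | {D5}
D1 (bracket -A^-12 + A^-8 - A^-4 + 3 - A^4 + A^8 - A^12; 14 crossings at w = 0): V = -q^-3 + q^-2 - q^-1 + 3 - q + q^2 - q^3
D2 (bracket -A^-18 + A^-14 - A^-10 + 3A^-6 - A^-2 + A^2 - A^6; 12 crossings at w = -2): V = -q^-3 + q^-2 - q^-1 + 3 - q + q^2 - q^3
D3 (bracket -A^-12 + A^-8 - A^-4 + 3 - A^4 + A^8 - A^12; 12 crossings at w = 0): V = -q^-3 + q^-2 - q^-1 + 3 - q + q^2 - q^3
V(D4) = -q^-3 + q^-2 - q^-1 + 3 - q + q^2 - q^3  (w 0, c 12, <D> = -A^-12 + A^-8 - A^-4 + 3 - A^4 + A^8 - A^12)
V(D5) = -q^-3 + 2q^-2 - 2q^-1 + 3 - 2q + 2q^2 - q^3  (w 0, c 12, <D> = -A^-12 + 2A^-8 - 2A^-4 + 3 - 2A^4 + 2A^8 - A^12)
key observation: 2 classes among 5 diagrams; unequal V(q) rules out equality


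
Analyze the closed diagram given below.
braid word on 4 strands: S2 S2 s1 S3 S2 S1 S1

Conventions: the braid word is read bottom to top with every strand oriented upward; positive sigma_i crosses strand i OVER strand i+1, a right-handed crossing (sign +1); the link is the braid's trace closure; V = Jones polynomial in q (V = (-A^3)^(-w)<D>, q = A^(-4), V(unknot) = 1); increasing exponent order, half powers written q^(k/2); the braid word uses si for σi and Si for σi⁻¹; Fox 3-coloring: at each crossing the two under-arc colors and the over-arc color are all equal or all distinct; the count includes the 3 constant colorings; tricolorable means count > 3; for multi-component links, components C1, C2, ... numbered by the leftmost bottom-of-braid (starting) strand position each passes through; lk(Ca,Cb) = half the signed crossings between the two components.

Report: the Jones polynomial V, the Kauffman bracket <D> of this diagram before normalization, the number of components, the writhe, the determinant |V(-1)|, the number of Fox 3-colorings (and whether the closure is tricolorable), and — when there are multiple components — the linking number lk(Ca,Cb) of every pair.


V(q) = -q^-6 + q^-5 - q^-4 + 2q^-3 - q^-2 + q^-1
bracket: -A^-11 + A^-7 - 2A^-3 + A - A^5 + A^9, w = -5
1 component, writhe -5, over 7 crossings
det 7, colorings 3 of 3^7 — not tricolorable
observation: V spans 5 powers of q: at least 5 crossings in any diagram


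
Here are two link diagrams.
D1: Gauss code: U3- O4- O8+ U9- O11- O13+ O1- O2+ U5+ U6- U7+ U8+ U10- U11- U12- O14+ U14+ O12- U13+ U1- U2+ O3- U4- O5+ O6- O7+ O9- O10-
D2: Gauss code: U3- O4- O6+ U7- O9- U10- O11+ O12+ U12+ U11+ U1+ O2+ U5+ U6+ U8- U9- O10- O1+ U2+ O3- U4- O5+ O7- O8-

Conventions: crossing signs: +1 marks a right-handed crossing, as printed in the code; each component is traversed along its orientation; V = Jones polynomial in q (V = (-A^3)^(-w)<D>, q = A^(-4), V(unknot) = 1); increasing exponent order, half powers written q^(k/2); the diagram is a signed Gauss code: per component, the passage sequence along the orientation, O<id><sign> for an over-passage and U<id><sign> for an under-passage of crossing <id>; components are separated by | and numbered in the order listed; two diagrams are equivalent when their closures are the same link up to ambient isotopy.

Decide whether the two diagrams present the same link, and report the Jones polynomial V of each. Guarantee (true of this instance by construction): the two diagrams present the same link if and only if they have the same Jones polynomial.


equivalent: yes
D1 (bracket A^-2 + A^6 - A^10; 14 crossings at w = -2): V = -q^-4 + q^-3 + q^-1
D2 (bracket A^4 + A^12 - A^16; 12 crossings at w = 0): V = -q^-4 + q^-3 + q^-1
key observation: all 2 diagrams share one V(q), hence one class


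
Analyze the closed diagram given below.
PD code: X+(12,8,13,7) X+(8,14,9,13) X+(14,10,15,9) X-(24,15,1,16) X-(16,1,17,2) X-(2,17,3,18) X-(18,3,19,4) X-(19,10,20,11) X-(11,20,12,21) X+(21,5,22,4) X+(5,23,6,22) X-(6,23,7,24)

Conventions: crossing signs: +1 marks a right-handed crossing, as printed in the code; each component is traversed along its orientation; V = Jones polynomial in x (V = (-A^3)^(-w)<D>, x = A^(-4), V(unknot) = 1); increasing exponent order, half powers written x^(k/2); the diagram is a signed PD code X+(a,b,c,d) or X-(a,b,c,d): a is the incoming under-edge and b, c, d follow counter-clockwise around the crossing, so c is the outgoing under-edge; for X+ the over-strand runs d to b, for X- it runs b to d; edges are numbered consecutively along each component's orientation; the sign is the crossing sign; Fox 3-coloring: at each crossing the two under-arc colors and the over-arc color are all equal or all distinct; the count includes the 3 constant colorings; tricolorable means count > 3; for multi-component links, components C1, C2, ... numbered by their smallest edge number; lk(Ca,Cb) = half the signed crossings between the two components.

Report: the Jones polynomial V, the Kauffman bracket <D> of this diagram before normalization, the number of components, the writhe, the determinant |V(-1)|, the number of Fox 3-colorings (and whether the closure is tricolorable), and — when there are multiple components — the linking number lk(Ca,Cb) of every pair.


V(x) = -x^-6 + 2x^-5 - 4x^-4 + 5x^-3 - 4x^-2 + 5x^-1 - 3 + 2x - x^2
bracket: -A^-14 + 2A^-10 - 3A^-6 + 5A^-2 - 4A^2 + 5A^6 - 4A^10 + 2A^14 - A^18, w = -2
1 component, writhe -2, over 12 crossings
det 27, colorings 9 of 3^12 — tricolorable
observation: w = -2 (over 12 crossings) is diagram-only; (-A^3)^(2) removes it from V


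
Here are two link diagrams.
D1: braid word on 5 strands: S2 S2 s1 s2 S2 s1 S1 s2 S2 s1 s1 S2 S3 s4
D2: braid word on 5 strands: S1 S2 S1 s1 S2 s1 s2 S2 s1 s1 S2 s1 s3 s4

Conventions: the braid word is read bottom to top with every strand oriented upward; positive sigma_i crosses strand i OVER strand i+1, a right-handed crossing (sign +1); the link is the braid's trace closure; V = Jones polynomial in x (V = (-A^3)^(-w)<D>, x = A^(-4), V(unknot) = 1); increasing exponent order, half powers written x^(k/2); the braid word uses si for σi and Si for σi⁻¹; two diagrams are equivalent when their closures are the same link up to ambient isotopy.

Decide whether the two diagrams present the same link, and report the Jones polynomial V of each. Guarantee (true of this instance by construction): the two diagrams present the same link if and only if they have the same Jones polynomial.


equivalent: yes
D1 (bracket -A^-12 + A^-8 - A^-4 + 3 - A^4 + A^8 - A^12; 14 crossings at w = 0): V = -x^-3 + x^-2 - x^-1 + 3 - x + x^2 - x^3
V(D2) = -x^-3 + x^-2 - x^-1 + 3 - x + x^2 - x^3  [14 crossings, <D> = -A^-6 + A^-2 - A^2 + 3A^6 - A^10 + A^14 - A^18, w = +2]
observation: all 2 diagrams share one V(x), hence one class


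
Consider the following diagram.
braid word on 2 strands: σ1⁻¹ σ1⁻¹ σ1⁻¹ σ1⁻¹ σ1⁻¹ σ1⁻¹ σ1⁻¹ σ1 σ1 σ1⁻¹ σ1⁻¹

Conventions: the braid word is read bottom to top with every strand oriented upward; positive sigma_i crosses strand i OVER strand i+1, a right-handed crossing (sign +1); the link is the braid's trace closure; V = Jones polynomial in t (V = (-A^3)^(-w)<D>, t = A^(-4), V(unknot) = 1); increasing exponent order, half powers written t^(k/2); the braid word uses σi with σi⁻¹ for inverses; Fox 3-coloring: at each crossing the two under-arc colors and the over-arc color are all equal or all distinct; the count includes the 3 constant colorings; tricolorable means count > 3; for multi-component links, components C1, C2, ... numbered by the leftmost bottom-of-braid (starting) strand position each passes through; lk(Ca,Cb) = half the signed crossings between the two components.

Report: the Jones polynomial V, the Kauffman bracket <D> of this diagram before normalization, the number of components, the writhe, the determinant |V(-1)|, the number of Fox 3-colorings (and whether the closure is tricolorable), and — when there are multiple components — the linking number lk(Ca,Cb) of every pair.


Jones polynomial: V(t) = -t^-10 + t^-9 - t^-8 + t^-7 - t^-6 + t^-5 + t^-3
<D> = -A^-9 - A^-1 + A^3 - A^7 + A^11 - A^15 + A^19; writhe -7
components 1, writhe -7 (11 crossings)
3-colorings: 3 of 3^11, det 7 — not tricolorable
note: det 7 = |V(-1)|; not divisible by 3, so not tricolorable


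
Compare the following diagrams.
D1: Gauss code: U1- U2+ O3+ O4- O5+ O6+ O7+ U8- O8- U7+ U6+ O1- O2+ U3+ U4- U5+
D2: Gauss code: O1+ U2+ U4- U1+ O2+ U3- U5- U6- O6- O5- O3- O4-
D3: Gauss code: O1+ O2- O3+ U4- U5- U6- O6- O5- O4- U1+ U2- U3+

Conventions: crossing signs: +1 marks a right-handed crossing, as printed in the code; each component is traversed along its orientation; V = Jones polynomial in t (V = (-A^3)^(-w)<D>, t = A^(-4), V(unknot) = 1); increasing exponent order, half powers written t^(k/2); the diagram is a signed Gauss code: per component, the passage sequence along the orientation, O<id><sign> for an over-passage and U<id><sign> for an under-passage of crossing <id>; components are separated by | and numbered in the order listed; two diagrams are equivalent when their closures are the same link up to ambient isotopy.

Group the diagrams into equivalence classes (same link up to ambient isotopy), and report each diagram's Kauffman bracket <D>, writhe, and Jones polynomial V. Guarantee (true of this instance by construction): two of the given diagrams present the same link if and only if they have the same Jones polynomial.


grouping into links: {D1, D2, D3}
V(D1) = 1  (w +2, c 8, <D> = A^6)
V(D2) = 1  [6 crossings, <D> = A^-6, w = -2]
V(D3) = 1  (w -2, c 6, <D> = A^-6)
key observation: all 3 diagrams share one V(t), hence one class


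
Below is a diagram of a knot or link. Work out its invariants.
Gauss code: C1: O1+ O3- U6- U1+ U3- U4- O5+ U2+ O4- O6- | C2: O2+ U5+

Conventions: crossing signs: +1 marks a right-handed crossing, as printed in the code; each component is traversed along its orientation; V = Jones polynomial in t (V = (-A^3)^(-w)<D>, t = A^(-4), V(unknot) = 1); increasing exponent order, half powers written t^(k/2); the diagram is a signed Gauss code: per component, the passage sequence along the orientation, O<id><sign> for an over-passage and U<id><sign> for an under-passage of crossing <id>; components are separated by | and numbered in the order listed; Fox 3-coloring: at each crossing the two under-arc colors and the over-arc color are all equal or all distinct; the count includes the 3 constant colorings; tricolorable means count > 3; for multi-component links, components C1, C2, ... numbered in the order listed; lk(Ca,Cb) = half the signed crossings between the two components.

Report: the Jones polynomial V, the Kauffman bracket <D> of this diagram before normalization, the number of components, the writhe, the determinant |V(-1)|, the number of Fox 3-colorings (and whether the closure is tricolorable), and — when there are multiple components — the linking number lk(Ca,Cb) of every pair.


V(t) = -t^(1/2) - t^(5/2)
bracket: -A^-10 - A^-2, w = 0
2 components, writhe 0, over 6 crossings
lk(C1,C2) = +1
det 2, colorings 3 of 3^6 — not tricolorable
observation: the 1 component pair carries total linking +1


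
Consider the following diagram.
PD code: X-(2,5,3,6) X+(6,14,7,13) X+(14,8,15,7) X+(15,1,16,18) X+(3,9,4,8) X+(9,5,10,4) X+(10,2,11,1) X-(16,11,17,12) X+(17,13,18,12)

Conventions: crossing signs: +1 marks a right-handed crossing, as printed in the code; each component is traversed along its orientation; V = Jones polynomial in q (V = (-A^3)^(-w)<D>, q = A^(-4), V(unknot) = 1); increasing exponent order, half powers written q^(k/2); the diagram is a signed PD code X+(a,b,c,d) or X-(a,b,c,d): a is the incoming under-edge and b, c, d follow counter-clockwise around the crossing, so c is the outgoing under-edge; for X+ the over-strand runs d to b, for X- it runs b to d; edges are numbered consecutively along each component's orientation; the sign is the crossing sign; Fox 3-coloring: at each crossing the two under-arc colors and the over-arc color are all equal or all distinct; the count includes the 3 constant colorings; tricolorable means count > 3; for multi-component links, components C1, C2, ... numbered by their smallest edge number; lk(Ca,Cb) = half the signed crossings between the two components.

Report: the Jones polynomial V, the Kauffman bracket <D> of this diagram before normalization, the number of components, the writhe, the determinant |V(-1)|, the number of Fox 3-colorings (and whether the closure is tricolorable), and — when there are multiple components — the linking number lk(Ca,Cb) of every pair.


V = q - q^2 + 2q^3 - q^4 + q^5 - q^6
<D> = A^-9 - A^-5 + A^-1 - 2A^3 + A^7 - A^11 (w = +5)
1 component over 9 crossings, w = +5
3 Fox colorings among 3^9, |V(-1)| = 7: not tricolorable
why: w = +5 (over 9 crossings) is diagram-only; (-A^3)^(-5) removes it from V


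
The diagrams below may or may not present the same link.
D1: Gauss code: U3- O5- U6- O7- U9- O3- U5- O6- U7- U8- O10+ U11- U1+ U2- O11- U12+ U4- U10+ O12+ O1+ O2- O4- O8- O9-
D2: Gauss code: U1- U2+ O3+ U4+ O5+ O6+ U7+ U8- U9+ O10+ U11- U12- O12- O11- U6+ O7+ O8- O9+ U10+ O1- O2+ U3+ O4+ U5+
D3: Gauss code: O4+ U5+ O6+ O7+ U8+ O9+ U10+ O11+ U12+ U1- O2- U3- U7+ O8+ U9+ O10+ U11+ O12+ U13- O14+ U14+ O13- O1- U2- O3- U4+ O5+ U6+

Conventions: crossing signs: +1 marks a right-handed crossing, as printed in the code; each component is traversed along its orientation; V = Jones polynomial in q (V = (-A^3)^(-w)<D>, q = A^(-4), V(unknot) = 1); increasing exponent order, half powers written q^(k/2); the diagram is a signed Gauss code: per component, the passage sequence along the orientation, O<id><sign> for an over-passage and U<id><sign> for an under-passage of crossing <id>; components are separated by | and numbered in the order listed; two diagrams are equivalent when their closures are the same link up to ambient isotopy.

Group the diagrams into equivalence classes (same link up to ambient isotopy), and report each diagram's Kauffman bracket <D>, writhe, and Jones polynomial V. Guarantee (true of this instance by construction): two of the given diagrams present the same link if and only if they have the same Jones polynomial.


grouping into links: {D1} | {D2, D3}
V(D1) = -q^-7 + q^-6 - q^-5 + q^-4 + q^-2  (w -6, c 12, <D> = A^-10 + A^-2 - A^2 + A^6 - A^10)
V(D2) = q^2 + 2q^4 - 2q^5 + q^6 - 2q^7 + q^8  [12 crossings, <D> = A^-20 - 2A^-16 + A^-12 - 2A^-8 + 2A^-4 + A^4, w = +4]
V(D3) = q^2 + 2q^4 - 2q^5 + q^6 - 2q^7 + q^8  (w +6, c 14, <D> = A^-14 - 2A^-10 + A^-6 - 2A^-2 + 2A^2 + A^10)
key observation: 2 classes among 3 diagrams; unequal V(q) rules out equality


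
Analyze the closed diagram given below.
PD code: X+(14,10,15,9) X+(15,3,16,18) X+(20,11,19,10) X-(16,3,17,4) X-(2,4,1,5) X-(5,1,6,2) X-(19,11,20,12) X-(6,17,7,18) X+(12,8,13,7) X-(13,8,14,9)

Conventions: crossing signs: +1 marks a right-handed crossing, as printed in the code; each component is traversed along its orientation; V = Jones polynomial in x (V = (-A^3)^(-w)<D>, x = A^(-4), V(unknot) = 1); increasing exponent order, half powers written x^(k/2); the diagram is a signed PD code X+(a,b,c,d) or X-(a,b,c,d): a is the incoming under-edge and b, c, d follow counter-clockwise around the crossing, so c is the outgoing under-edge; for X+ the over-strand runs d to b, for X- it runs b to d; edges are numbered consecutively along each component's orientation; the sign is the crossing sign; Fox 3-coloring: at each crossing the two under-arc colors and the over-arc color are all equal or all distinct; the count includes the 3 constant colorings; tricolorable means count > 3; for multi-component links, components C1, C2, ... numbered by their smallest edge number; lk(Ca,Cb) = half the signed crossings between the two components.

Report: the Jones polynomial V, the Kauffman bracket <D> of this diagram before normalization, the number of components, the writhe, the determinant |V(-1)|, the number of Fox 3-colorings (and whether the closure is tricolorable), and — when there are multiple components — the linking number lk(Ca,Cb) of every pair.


Jones polynomial: V(x) = x^-3 + x^-2 + x^-1 + 1
<D> = A^-6 + A^-2 + A^2 + A^6; writhe -2
components 3, writhe -2 (10 crossings)
linking number lk(C1,C2) = -1
lk(C1,C3): 0
lk(C2,C3) = 0
3-colorings: 9 of 3^10, det 0 — tricolorable
note: summing lk over 3 pairs gives -1


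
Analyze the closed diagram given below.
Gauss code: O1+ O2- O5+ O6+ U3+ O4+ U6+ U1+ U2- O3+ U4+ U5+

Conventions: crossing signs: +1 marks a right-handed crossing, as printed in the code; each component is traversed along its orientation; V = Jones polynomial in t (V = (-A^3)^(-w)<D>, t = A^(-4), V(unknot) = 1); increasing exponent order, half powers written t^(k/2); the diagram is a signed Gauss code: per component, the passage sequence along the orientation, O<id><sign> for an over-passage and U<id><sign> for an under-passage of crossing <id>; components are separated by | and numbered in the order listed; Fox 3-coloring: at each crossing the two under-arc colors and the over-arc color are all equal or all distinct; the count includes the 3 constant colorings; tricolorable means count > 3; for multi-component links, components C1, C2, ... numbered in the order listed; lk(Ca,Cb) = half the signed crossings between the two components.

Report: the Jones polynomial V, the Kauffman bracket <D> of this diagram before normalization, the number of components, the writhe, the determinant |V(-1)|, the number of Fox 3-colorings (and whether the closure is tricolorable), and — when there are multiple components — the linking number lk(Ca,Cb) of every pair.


V = t + t^3 - t^4
<D> = -A^-4 + 1 + A^8 (w = +4)
1 component over 6 crossings, w = +4
9 Fox colorings among 3^6, |V(-1)| = 3: tricolorable
why: |V(-1)| = 3: so tricolorable, since 3 divides 3


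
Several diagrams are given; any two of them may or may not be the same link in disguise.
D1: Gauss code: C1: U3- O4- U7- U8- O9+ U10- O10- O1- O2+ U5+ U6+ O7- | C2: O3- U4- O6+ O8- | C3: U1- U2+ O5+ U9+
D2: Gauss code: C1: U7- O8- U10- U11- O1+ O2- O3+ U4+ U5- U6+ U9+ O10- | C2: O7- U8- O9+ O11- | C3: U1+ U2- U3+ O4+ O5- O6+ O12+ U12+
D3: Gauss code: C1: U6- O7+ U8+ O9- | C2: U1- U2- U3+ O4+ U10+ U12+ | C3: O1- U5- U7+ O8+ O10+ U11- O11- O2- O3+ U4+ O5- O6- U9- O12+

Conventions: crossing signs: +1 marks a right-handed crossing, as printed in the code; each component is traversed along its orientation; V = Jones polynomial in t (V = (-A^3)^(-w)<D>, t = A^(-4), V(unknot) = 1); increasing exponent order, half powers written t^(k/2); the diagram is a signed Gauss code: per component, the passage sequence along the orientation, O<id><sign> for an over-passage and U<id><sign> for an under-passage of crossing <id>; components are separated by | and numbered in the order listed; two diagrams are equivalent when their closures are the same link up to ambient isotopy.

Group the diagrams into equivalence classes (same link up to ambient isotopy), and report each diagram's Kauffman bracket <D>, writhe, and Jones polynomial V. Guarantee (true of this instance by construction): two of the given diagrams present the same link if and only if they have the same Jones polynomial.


classes: {D1, D2} | {D3}
V(D1) = t^-2 + 2 + t^2  [10 crossings, <D> = A^-14 + 2A^-6 + A^2, w = -2]
V(D2) = t^-2 + 2 + t^2  (w 0, c 12, <D> = A^-8 + 2 + A^8)
V(D3) = 1 + t + t^2 + t^3  (w 0, c 12, <D> = A^-12 + A^-8 + A^-4 + 1)
insight: 2 values of V(t) split the 3 diagrams


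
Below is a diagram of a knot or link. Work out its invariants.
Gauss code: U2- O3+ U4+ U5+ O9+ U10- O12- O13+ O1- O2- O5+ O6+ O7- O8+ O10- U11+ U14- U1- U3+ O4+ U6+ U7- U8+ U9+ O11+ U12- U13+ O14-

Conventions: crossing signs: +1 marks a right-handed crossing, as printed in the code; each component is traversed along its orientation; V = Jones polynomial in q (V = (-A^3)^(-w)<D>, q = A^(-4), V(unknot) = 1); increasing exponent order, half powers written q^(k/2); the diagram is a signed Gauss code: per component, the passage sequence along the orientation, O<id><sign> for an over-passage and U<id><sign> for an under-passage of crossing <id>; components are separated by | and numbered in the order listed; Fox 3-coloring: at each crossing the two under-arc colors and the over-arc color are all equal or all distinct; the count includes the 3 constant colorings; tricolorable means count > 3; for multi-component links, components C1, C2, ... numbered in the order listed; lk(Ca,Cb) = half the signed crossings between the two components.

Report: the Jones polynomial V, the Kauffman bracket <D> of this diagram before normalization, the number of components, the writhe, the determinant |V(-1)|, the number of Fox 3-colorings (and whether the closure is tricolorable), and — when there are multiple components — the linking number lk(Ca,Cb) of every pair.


V(q) = q + q^3 - q^4
bracket: -A^-10 + A^-6 + A^2, w = +2
1 component, writhe +2, over 14 crossings
det 3, colorings 9 of 3^14 — tricolorable
observation: w = +2 (over 14 crossings) is diagram-only; (-A^3)^(-2) removes it from V


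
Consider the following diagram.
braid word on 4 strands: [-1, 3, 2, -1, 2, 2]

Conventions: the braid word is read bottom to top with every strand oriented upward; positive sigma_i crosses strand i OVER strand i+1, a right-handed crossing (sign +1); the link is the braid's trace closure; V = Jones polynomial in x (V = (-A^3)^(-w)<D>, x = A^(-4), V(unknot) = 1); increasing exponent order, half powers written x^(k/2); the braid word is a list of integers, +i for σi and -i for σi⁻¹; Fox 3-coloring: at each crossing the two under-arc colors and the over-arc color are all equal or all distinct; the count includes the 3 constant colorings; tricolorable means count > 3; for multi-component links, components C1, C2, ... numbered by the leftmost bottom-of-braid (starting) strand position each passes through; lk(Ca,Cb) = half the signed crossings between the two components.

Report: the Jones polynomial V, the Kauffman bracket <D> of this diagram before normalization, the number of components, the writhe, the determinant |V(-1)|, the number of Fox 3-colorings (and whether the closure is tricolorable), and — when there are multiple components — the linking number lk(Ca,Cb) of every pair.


V = -x^(-3/2) + x^(-1/2) - 2x^(1/2) + x^(3/2) - 2x^(5/2) + x^(7/2)
<D> = A^-8 - 2A^-4 + 1 - 2A^4 + A^8 - A^12 (w = +2)
2 components over 6 crossings, w = +2
lk(C1,C2): 0
3 Fox colorings among 3^6, |V(-1)| = 8: not tricolorable
why: w = +2 (over 6 crossings) is diagram-only; (-A^3)^(-2) removes it from V


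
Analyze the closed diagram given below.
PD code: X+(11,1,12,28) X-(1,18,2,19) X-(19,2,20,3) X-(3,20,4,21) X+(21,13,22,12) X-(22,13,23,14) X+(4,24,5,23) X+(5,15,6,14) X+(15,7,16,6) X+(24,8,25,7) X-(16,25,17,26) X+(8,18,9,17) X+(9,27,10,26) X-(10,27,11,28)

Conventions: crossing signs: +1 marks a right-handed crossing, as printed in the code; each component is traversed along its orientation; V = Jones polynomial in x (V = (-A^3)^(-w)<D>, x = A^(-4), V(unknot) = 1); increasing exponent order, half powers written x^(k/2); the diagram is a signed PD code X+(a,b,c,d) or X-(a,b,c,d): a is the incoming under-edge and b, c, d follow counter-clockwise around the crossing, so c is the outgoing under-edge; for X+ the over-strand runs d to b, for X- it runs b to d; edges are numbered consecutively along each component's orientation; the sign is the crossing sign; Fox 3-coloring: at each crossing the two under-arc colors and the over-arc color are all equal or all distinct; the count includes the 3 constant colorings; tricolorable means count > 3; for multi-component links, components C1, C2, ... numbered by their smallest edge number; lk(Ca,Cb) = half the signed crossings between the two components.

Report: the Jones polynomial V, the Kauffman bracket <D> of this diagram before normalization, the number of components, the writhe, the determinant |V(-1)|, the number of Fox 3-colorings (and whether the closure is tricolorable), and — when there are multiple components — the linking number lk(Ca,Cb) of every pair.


V = -x^-1 + 2 - x + 2x^2 - x^3 + x^4 - x^5
<D> = -A^-14 + A^-10 - A^-6 + 2A^-2 - A^2 + 2A^6 - A^10 (w = +2)
1 component over 14 crossings, w = +2
9 Fox colorings among 3^14, |V(-1)| = 9: tricolorable
why: w = +2 shifts under R1 moves; the (-A^3)^(-2) factor cancels that in V


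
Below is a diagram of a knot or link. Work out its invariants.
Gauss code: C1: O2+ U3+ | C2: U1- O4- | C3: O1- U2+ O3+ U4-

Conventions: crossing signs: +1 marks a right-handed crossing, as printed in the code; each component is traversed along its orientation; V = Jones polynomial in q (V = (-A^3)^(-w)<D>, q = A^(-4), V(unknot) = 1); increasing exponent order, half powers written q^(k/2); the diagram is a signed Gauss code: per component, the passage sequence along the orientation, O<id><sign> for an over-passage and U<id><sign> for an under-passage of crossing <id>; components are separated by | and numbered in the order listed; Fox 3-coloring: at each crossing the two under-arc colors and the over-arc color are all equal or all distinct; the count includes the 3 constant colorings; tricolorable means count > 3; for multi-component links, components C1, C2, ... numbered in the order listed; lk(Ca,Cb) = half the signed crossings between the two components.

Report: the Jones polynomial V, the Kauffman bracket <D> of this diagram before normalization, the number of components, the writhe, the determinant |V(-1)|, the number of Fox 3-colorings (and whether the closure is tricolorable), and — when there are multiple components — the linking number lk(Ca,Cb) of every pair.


Jones polynomial: V(q) = q^-2 + 2 + q^2
<D> = A^-8 + 2 + A^8; writhe 0
components 3, writhe 0 (4 crossings)
linking number lk(C1,C2) = 0
lk(C1,C3): +1
lk(C2,C3) = -1
3-colorings: 3 of 3^4, det 4 — not tricolorable
note: V is palindromic (span 4, det 4): q -> 1/q fixes it; necessary, not sufficient, for amphichirality


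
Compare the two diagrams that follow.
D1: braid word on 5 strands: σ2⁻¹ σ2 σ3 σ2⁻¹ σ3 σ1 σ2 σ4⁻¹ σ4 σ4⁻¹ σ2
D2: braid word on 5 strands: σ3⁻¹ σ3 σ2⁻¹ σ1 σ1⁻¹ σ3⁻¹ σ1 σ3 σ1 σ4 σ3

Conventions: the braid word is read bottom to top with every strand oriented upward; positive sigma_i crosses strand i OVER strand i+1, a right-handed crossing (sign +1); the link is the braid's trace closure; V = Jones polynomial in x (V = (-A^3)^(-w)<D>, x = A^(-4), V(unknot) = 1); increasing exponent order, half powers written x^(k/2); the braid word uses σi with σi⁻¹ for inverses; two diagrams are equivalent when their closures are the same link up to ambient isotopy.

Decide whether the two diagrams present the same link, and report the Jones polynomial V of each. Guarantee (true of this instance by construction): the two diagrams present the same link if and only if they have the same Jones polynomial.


equivalent: no
D1 (bracket A^-9 + A^-1 - A^3 + A^7; 11 crossings at w = +3): V = -x^(1/2) + x^(3/2) - x^(5/2) - x^(9/2)
D2 (bracket A^-1 + A^7; 11 crossings at w = +3): V = -x^(1/2) - x^(5/2)
key observation: 2 classes among 2 diagrams; unequal V(x) rules out equality


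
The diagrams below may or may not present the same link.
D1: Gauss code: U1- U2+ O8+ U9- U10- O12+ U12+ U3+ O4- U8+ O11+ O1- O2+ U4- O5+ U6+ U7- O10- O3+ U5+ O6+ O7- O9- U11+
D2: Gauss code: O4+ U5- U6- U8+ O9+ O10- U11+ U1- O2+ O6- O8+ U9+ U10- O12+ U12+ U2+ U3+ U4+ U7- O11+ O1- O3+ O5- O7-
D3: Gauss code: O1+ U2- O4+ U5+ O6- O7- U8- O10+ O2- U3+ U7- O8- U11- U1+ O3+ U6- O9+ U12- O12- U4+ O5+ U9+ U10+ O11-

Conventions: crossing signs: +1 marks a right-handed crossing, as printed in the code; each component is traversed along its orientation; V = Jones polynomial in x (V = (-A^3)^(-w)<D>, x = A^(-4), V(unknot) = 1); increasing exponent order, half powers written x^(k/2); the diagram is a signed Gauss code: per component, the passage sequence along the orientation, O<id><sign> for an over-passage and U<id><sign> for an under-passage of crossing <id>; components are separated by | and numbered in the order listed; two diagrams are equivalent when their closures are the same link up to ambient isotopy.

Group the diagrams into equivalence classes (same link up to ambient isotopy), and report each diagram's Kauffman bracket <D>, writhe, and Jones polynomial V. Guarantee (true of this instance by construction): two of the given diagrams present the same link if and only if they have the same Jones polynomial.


grouping into links: {D1} | {D2} | {D3}
V(D1) = x^-2 - x^-1 + 1 - x + x^2  (w +2, c 12, <D> = A^-2 - A^2 + A^6 - A^10 + A^14)
D2 (bracket A^6; 12 crossings at w = +2): V = 1
V(D3) = x + x^3 - x^4  [12 crossings, <D> = -A^-16 + A^-12 + A^-4, w = 0]
why: 3 values of V(x) split the 3 diagrams


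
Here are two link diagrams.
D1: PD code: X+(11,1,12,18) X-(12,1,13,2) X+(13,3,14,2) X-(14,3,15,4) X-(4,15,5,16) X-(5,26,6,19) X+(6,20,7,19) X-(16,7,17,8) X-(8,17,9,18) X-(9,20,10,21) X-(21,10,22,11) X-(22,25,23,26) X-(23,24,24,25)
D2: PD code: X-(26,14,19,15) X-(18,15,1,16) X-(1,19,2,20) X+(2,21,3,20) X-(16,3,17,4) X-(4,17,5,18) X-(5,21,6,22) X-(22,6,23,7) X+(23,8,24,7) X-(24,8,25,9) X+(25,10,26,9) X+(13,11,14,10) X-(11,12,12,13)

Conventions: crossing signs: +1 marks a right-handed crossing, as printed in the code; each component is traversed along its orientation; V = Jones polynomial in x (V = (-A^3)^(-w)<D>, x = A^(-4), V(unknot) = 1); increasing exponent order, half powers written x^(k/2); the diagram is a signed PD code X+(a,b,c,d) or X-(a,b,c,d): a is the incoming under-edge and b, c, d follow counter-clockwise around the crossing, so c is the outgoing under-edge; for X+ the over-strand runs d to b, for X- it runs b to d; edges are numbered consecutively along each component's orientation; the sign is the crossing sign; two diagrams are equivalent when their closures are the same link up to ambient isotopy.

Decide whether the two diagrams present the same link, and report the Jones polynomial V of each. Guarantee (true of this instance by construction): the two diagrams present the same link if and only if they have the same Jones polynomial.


equivalent: yes
V(D1) = x^(-13/2) - x^(-11/2) + x^(-9/2) - 2x^(-7/2) - x^(-3/2)  (w -7, c 13, <D> = A^-15 + 2A^-7 - A^-3 + A - A^5)
D2 (bracket A^-9 + 2A^-1 - A^3 + A^7 - A^11; 13 crossings at w = -5): V = x^(-13/2) - x^(-11/2) + x^(-9/2) - 2x^(-7/2) - x^(-3/2)
why: from 13 to 13 crossings by R-moves: one link, two diagrams


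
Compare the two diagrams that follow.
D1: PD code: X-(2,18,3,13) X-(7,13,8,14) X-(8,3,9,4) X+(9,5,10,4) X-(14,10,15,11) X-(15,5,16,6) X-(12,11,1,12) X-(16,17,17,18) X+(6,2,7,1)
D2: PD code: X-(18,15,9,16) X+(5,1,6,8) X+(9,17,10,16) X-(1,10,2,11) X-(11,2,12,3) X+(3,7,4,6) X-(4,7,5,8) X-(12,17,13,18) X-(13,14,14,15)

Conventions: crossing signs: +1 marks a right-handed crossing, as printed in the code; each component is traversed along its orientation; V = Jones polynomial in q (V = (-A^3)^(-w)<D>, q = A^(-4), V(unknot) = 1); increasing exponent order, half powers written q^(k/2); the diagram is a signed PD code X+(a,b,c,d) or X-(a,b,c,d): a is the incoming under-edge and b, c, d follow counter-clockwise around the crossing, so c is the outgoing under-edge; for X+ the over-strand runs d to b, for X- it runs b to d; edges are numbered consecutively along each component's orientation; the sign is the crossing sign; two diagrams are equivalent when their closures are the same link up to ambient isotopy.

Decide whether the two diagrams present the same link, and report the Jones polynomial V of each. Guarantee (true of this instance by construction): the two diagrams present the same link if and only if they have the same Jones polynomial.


equivalent: no
V(D1) = -q^(-9/2) - q^(-5/2) + q^(-3/2) - q^(-1/2)  (w -5, c 9, <D> = A^-13 - A^-9 + A^-5 + A^3)
V(D2) = -q^(-5/2) - q^(-1/2)  (w -3, c 9, <D> = A^-7 + A)
why: 2 classes among 2 diagrams; unequal V(q) rules out equality


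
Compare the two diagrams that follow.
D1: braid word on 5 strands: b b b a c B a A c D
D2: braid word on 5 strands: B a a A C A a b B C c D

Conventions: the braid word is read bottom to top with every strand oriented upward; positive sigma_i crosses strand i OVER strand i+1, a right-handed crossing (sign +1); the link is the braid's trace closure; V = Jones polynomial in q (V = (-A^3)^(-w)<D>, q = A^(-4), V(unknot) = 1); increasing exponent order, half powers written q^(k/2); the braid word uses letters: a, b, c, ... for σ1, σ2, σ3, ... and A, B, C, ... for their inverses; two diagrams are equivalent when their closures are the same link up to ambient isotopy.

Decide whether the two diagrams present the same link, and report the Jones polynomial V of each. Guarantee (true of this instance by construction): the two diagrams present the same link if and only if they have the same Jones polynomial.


same link: no
V(D1) = q - q^2 + 2q^3 - q^4 + q^5 - q^6  [10 crossings, <D> = -A^-12 + A^-8 - A^-4 + 2 - A^4 + A^8, w = +4]
V(D2) = 1  (w -2, c 12, <D> = A^-6)
note: V(q) takes 2 values over 2 diagrams, fixing the grouping


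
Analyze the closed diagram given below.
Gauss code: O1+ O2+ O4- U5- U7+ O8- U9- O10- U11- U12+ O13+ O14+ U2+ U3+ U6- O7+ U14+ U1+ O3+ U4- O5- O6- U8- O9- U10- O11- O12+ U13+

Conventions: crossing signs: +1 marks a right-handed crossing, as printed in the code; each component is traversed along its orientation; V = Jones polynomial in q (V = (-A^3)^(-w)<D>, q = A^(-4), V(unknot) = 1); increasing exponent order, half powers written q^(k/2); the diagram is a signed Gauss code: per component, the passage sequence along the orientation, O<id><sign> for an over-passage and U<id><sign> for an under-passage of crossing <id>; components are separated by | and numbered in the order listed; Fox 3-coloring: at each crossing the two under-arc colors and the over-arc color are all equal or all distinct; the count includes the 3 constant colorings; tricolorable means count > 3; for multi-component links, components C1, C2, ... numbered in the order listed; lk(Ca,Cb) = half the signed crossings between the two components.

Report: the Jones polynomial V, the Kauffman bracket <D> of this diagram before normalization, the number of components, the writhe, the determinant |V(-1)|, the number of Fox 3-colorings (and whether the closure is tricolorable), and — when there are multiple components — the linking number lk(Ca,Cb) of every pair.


V(q) = -q^-3 + 2q^-2 - 2q^-1 + 3 - 2q + 2q^2 - q^3
bracket: -A^-12 + 2A^-8 - 2A^-4 + 3 - 2A^4 + 2A^8 - A^12, w = 0
1 component, writhe 0, over 14 crossings
det 13, colorings 3 of 3^14 — not tricolorable
observation: V spans 6 powers of q: at least 6 crossings in any diagram


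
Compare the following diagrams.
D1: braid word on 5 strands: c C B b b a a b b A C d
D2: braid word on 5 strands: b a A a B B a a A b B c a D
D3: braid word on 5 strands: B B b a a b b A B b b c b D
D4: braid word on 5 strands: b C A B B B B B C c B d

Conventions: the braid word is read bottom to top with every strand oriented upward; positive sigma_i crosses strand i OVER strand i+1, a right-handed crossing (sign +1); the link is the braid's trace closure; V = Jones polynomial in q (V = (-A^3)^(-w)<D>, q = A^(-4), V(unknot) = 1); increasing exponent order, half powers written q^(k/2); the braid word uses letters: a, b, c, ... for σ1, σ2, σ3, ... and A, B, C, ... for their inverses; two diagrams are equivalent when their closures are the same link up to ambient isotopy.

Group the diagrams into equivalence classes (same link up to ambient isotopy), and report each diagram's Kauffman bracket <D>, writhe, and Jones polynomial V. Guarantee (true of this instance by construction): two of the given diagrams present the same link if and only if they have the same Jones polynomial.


grouping into links: {D1, D3} | {D2} | {D4}
V(D1) = q - q^2 + 2q^3 - q^4 + q^5 - q^6  (w +4, c 12, <D> = -A^-12 + A^-8 - A^-4 + 2 - A^4 + A^8)
V(D2) = 1  (w +2, c 14, <D> = A^6)
D3 (bracket -A^-12 + A^-8 - A^-4 + 2 - A^4 + A^8; 14 crossings at w = +4): V = q - q^2 + 2q^3 - q^4 + q^5 - q^6
V(D4) = -q^-7 + q^-6 - q^-5 + q^-4 + q^-2  [12 crossings, <D> = A^-10 + A^-2 - A^2 + A^6 - A^10, w = -6]
why: 3 values of V(q) split the 4 diagrams


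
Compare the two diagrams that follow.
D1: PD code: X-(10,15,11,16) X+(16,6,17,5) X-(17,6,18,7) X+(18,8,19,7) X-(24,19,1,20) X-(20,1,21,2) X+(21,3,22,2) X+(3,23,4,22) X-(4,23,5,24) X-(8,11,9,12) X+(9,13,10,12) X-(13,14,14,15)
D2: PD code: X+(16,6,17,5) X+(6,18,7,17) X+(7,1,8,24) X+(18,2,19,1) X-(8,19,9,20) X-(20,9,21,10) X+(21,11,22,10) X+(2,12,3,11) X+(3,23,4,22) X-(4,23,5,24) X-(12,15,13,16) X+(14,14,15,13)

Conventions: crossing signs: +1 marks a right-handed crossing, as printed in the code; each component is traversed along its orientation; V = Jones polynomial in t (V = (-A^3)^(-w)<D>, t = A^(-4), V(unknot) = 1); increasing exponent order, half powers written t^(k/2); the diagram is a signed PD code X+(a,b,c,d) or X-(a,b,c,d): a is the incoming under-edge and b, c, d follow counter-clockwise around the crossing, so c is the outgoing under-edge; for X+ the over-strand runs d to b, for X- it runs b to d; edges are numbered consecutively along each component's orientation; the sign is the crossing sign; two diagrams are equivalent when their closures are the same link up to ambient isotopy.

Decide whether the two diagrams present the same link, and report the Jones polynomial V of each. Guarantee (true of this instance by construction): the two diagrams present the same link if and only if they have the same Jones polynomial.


equivalent: no
D1 (bracket A^-6; 12 crossings at w = -2): V = 1
V(D2) = t + t^3 - t^4  [12 crossings, <D> = -A^-4 + 1 + A^8, w = +4]
observation: V(t) takes 2 values over 2 diagrams, fixing the grouping


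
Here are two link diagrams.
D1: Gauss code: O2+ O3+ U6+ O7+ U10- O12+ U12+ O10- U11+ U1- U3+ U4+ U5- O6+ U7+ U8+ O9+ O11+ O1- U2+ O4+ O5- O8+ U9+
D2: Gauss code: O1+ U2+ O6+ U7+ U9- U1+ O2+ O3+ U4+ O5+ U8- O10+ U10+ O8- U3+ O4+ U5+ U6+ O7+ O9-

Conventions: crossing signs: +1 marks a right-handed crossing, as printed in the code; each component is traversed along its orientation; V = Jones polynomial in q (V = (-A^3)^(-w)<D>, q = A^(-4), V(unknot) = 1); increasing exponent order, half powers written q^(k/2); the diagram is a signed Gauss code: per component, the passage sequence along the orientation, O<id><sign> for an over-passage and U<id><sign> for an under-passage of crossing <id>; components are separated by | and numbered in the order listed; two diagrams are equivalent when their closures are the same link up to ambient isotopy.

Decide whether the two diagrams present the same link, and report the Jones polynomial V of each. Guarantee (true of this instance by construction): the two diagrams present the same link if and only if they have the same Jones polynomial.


equivalent: yes
D1 (bracket A^-14 - 2A^-10 + A^-6 - 2A^-2 + 2A^2 + A^10; 12 crossings at w = +6): V = q^2 + 2q^4 - 2q^5 + q^6 - 2q^7 + q^8
V(D2) = q^2 + 2q^4 - 2q^5 + q^6 - 2q^7 + q^8  (w +6, c 10, <D> = A^-14 - 2A^-10 + A^-6 - 2A^-2 + 2A^2 + A^10)
key observation: one V(q) for all 2 diagrams — one class (guaranteed)
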